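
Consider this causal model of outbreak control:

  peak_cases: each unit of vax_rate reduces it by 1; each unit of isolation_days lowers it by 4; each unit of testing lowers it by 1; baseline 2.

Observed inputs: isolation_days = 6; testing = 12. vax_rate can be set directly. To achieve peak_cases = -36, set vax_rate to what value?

Substituting into the peak_cases equation gives peak_cases = -vax_rate - 34.
Solve -vax_rate - 34 = -36: vax_rate = (-36 + 34) / -1 = 2.

vax_rate = 2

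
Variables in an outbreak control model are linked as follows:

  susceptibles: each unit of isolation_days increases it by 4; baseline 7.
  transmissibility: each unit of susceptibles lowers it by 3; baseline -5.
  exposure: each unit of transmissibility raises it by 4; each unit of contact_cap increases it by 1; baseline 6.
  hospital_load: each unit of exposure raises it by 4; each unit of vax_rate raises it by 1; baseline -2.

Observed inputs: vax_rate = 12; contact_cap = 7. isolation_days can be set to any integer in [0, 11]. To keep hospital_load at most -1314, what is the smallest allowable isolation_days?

isolation_days = 5

Substituting into the transmissibility equation gives transmissibility = -12*isolation_days - 26.
This gives exposure = -48*isolation_days - 91.
This gives hospital_load = -192*isolation_days - 354.
Require -192*isolation_days - 354 ≤ -1314, so isolation_days ≥ 5.
The smallest integer in [0, 11] satisfying this is 5.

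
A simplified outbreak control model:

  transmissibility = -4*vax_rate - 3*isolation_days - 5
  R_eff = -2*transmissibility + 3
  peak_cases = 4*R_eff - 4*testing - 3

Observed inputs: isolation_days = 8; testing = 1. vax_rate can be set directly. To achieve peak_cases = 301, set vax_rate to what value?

vax_rate = 2

Substituting into the transmissibility equation gives transmissibility = -4*vax_rate - 29.
R_eff becomes 8*vax_rate + 61.
Substituting into the peak_cases equation gives peak_cases = 32*vax_rate + 237.
Solve 32*vax_rate + 237 = 301: vax_rate = (301 - 237) / 32 = 2.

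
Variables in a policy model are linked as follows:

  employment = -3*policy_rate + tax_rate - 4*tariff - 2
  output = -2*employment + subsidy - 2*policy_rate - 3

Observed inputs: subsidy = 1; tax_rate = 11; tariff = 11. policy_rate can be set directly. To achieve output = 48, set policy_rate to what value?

Substituting into the employment equation gives employment = -3*policy_rate - 35.
output becomes 4*policy_rate + 68.
Solve 4*policy_rate + 68 = 48: policy_rate = (48 - 68) / 4 = -5.

policy_rate = -5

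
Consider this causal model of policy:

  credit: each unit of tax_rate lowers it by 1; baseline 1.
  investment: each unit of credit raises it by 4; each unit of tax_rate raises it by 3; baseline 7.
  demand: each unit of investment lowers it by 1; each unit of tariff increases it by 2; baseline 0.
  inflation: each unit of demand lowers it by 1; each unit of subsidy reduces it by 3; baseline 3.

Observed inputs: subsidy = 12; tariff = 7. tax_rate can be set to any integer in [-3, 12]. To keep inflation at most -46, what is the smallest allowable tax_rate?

tax_rate = 10

Substituting into the investment equation gives investment = -tax_rate + 11.
demand becomes tax_rate + 3.
So inflation = -tax_rate - 36.
Require -tax_rate - 36 ≤ -46, so tax_rate ≥ 10.
The smallest integer in [-3, 12] satisfying this is 10.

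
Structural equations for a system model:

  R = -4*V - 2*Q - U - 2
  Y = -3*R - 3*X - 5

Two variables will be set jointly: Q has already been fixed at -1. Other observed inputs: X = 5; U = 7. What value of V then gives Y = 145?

V = 12

With Q held at -1:
Substituting into the R equation gives R = -4*V - 7.
This gives Y = 12*V + 1.
Solve 12*V + 1 = 145: V = (145 - 1) / 12 = 12.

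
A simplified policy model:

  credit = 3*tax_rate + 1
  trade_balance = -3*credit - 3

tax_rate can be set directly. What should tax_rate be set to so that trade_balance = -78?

Substituting into the trade_balance equation gives trade_balance = -9*tax_rate - 6.
Solve -9*tax_rate - 6 = -78: tax_rate = (-78 + 6) / -9 = 8.

tax_rate = 8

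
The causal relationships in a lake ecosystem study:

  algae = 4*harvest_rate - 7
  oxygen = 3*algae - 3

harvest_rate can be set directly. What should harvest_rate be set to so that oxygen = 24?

harvest_rate = 4

Substituting into the oxygen equation gives oxygen = 12*harvest_rate - 24.
Solve 12*harvest_rate - 24 = 24: harvest_rate = (24 + 24) / 12 = 4.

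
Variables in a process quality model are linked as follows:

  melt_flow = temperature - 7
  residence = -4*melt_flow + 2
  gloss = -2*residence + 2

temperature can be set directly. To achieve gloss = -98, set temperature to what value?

Substituting into the residence equation gives residence = -4*temperature + 30.
So gloss = 8*temperature - 58.
Solve 8*temperature - 58 = -98: temperature = (-98 + 58) / 8 = -5.

temperature = -5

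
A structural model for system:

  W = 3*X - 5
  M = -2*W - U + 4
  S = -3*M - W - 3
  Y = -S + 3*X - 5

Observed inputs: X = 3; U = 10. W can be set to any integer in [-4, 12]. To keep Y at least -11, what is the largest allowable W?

W = 0

Intervening on W fixes its value directly, overriding its dependence on X.
Substituting into the M equation gives M = -2*W - 6.
This gives S = 5*W + 15.
Substituting into the Y equation gives Y = -5*W - 11.
Require -5*W - 11 ≥ -11, so W ≤ 0.
The largest integer in [-4, 12] satisfying this is 0.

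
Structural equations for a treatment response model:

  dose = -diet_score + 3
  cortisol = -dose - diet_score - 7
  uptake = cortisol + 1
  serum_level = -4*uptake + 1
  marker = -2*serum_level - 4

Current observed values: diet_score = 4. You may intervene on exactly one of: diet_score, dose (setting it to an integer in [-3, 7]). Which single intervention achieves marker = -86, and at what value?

Intervening on diet_score: the paths from diet_score to marker cancel (net effect zero), leaving marker = -78; -86 is unreachable this way.
Intervening on dose: with other inputs at their observed values, marker = -8*dose - 86. Solving for -86 gives dose = 0, within [-3, 7].

set dose = 0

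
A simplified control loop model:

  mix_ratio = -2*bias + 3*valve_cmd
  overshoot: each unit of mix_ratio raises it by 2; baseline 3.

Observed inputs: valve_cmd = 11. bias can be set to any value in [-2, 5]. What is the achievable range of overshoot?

Substituting into the mix_ratio equation gives mix_ratio = -2*bias + 33.
Substituting into the overshoot equation gives overshoot = -4*bias + 69.
Linear in bias, so extremes are at the endpoints: bias = -2 gives overshoot = 77; bias = 5 gives overshoot = 49.

49 to 77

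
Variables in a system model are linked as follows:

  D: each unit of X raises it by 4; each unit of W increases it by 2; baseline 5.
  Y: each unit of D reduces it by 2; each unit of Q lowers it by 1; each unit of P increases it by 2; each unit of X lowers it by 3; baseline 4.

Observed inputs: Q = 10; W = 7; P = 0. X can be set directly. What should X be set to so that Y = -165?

X = 11

Substituting into the D equation gives D = 4*X + 19.
Y becomes -11*X - 44.
Solve -11*X - 44 = -165: X = (-165 + 44) / -11 = 11.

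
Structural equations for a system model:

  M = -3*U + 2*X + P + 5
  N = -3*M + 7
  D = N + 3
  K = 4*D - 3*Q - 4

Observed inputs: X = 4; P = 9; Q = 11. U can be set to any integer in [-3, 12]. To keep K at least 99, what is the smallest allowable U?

U = 10

Substituting into the M equation gives M = -3*U + 22.
Substituting into the N equation gives N = 9*U - 59.
Substituting into the D equation gives D = 9*U - 56.
So K = 36*U - 261.
Require 36*U - 261 ≥ 99, so U ≥ 10.
The smallest integer in [-3, 12] satisfying this is 10.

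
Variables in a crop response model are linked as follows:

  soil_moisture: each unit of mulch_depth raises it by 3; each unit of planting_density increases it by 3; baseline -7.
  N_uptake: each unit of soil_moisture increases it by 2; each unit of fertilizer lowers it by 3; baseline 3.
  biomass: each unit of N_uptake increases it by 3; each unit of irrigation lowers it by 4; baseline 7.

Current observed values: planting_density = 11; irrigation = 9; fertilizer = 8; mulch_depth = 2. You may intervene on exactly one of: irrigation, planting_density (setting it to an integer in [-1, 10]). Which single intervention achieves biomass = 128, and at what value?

set irrigation = 2

Intervening on irrigation: with other inputs at their observed values, biomass = -4*irrigation + 136. Solving for 128 gives irrigation = 2, within [-1, 10].
Intervening on planting_density: biomass = 18*planting_density - 98. Reaching 128 requires planting_density = 113/9, not an integer.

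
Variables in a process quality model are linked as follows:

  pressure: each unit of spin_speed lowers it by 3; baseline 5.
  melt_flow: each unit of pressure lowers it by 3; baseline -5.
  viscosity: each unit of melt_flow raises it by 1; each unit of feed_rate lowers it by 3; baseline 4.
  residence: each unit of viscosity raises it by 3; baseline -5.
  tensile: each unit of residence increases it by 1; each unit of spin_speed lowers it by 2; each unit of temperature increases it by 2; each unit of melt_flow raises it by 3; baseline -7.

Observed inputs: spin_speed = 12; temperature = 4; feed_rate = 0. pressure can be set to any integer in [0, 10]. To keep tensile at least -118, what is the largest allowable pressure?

pressure = 4

Intervening on pressure fixes its value directly, overriding its dependence on spin_speed.
Substituting into the viscosity equation gives viscosity = -3*pressure - 1.
So residence = -9*pressure - 8.
tensile becomes -18*pressure - 46.
Require -18*pressure - 46 ≥ -118, so pressure ≤ 4.
The largest integer in [0, 10] satisfying this is 4.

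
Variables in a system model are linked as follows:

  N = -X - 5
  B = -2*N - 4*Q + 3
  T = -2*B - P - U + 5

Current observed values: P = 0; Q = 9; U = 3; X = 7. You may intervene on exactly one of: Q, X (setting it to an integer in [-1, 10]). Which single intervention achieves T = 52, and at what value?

set X = -1

Intervening on Q: T = 8*Q - 52. Reaching 52 requires Q = 13, outside [-1, 10].
Intervening on X: with other inputs at their observed values, T = -4*X + 48. Solving for 52 gives X = -1, within [-1, 10].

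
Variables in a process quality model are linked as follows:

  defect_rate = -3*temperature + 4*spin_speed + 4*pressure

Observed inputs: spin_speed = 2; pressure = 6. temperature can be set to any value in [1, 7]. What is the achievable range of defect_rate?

Substituting into the defect_rate equation gives defect_rate = -3*temperature + 32.
Linear in temperature, so extremes are at the endpoints: temperature = 1 gives defect_rate = 29; temperature = 7 gives defect_rate = 11.

11 to 29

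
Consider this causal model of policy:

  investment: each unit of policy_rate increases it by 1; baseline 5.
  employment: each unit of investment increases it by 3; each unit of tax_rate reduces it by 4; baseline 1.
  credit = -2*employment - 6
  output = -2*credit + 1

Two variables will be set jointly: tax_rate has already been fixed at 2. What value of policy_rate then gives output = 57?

policy_rate = 1

With tax_rate held at 2:
Substituting into the employment equation gives employment = 3*policy_rate + 8.
Substituting into the credit equation gives credit = -6*policy_rate - 22.
output becomes 12*policy_rate + 45.
Solve 12*policy_rate + 45 = 57: policy_rate = (57 - 45) / 12 = 1.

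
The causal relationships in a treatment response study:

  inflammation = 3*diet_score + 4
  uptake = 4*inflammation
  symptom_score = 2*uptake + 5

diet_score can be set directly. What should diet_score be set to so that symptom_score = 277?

diet_score = 10

Substituting into the uptake equation gives uptake = 12*diet_score + 16.
Substituting into the symptom_score equation gives symptom_score = 24*diet_score + 37.
Solve 24*diet_score + 37 = 277: diet_score = (277 - 37) / 24 = 10.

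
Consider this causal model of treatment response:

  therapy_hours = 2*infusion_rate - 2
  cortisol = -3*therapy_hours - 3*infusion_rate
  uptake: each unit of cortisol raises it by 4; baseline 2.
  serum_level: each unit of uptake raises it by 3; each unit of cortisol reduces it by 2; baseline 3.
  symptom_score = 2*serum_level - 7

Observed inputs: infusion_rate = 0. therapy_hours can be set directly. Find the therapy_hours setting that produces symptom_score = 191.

therapy_hours = -3

Intervening on therapy_hours fixes its value directly, overriding its dependence on infusion_rate.
Substituting into the cortisol equation gives cortisol = -3*therapy_hours.
uptake becomes -12*therapy_hours + 2.
serum_level becomes -30*therapy_hours + 9.
Substituting into the symptom_score equation gives symptom_score = -60*therapy_hours + 11.
Solve -60*therapy_hours + 11 = 191: therapy_hours = (191 - 11) / -60 = -3.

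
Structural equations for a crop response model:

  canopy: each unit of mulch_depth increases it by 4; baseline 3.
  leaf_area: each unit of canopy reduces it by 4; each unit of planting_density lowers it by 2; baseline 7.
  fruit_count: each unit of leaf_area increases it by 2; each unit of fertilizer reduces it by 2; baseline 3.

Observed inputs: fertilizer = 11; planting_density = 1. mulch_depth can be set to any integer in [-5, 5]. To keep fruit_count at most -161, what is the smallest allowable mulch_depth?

Substituting into the leaf_area equation gives leaf_area = -16*mulch_depth - 7.
This gives fruit_count = -32*mulch_depth - 33.
Require -32*mulch_depth - 33 ≤ -161, so mulch_depth ≥ 4.
The smallest integer in [-5, 5] satisfying this is 4.

mulch_depth = 4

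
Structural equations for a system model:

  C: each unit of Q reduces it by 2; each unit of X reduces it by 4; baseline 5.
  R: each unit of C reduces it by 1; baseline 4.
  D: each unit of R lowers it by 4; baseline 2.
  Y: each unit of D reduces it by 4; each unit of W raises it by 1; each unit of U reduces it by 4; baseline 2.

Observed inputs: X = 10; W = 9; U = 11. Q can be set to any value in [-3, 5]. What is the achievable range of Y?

Substituting into the C equation gives C = -2*Q - 35.
This gives R = 2*Q + 39.
So D = -8*Q - 154.
So Y = 32*Q + 583.
Linear in Q, so extremes are at the endpoints: Q = -3 gives Y = 487; Q = 5 gives Y = 743.

487 to 743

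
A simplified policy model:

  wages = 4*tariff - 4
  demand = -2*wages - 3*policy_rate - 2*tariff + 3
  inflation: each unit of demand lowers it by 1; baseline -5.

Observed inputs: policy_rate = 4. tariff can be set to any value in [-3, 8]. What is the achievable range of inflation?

-34 to 76

Substituting into the demand equation gives demand = -10*tariff - 1.
This gives inflation = 10*tariff - 4.
Linear in tariff, so extremes are at the endpoints: tariff = -3 gives inflation = -34; tariff = 8 gives inflation = 76.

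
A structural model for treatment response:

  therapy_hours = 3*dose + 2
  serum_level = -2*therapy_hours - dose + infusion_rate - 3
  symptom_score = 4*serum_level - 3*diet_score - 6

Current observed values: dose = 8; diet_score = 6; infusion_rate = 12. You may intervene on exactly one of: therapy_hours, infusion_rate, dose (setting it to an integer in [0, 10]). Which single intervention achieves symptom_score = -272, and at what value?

set infusion_rate = 1

Intervening on therapy_hours: symptom_score = -8*therapy_hours - 20. Reaching -272 requires therapy_hours = 63/2, not an integer.
Intervening on infusion_rate: with other inputs at their observed values, symptom_score = 4*infusion_rate - 276. Solving for -272 gives infusion_rate = 1, within [0, 10].
Intervening on dose: symptom_score = -28*dose - 4. Reaching -272 requires dose = 67/7, not an integer.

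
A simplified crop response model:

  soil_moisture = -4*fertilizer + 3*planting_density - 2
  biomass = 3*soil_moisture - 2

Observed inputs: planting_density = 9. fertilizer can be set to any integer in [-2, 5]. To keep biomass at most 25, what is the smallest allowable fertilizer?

Substituting into the soil_moisture equation gives soil_moisture = -4*fertilizer + 25.
So biomass = -12*fertilizer + 73.
Require -12*fertilizer + 73 ≤ 25, so fertilizer ≥ 4.
The smallest integer in [-2, 5] satisfying this is 4.

fertilizer = 4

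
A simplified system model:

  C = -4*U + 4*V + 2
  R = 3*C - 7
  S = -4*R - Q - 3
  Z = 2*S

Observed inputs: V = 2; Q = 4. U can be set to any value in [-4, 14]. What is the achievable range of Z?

Substituting into the C equation gives C = -4*U + 10.
Substituting into the R equation gives R = -12*U + 23.
This gives S = 48*U - 99.
Substituting into the Z equation gives Z = 96*U - 198.
Linear in U, so extremes are at the endpoints: U = -4 gives Z = -582; U = 14 gives Z = 1146.

-582 to 1146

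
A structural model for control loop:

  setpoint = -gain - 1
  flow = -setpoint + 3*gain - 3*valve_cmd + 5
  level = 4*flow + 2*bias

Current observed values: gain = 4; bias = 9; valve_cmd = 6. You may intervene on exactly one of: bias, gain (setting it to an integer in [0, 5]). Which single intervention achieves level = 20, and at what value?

set bias = 2

Intervening on bias: with other inputs at their observed values, level = 2*bias + 16. Solving for 20 gives bias = 2, within [0, 5].
Intervening on gain: level = 16*gain - 30. Reaching 20 requires gain = 25/8, not an integer.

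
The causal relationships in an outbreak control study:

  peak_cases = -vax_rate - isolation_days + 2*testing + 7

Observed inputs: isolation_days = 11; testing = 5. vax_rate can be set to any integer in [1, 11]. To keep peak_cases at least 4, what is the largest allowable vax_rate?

vax_rate = 2

Substituting into the peak_cases equation gives peak_cases = -vax_rate + 6.
Require -vax_rate + 6 ≥ 4, so vax_rate ≤ 2.
The largest integer in [1, 11] satisfying this is 2.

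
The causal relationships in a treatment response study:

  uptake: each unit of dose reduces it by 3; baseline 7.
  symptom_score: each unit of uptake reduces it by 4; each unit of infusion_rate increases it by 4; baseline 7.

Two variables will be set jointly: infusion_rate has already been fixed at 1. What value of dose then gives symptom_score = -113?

With infusion_rate held at 1:
Substituting into the symptom_score equation gives symptom_score = 12*dose - 17.
Solve 12*dose - 17 = -113: dose = (-113 + 17) / 12 = -8.

dose = -8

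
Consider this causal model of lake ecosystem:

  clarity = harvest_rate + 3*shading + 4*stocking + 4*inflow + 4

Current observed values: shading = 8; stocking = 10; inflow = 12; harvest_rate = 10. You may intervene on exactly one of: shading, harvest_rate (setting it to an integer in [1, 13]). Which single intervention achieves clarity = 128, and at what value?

set harvest_rate = 12

Intervening on shading: clarity = 3*shading + 102. Reaching 128 requires shading = 26/3, not an integer.
Intervening on harvest_rate: with other inputs at their observed values, clarity = harvest_rate + 116. Solving for 128 gives harvest_rate = 12, within [1, 13].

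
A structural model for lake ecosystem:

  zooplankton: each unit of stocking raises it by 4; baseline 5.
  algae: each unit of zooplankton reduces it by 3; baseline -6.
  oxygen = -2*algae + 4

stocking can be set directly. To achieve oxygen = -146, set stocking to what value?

stocking = -8

Substituting into the algae equation gives algae = -12*stocking - 21.
oxygen becomes 24*stocking + 46.
Solve 24*stocking + 46 = -146: stocking = (-146 - 46) / 24 = -8.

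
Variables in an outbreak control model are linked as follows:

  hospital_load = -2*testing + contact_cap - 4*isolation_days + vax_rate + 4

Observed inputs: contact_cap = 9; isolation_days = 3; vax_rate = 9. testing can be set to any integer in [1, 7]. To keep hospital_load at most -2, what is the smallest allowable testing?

testing = 6

Substituting into the hospital_load equation gives hospital_load = -2*testing + 10.
Require -2*testing + 10 ≤ -2, so testing ≥ 6.
The smallest integer in [1, 7] satisfying this is 6.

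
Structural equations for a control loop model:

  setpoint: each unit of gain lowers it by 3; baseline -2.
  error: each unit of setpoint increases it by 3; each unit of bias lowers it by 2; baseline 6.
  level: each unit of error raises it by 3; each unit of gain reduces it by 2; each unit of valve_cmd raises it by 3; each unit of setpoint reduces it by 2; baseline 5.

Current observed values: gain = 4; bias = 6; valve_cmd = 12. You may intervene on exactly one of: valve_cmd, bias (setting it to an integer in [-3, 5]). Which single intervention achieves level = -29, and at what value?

Intervening on valve_cmd: level = 3*valve_cmd - 119. Reaching -29 requires valve_cmd = 30, outside [-3, 5].
Intervening on bias: with other inputs at their observed values, level = -6*bias - 47. Solving for -29 gives bias = -3, within [-3, 5].

set bias = -3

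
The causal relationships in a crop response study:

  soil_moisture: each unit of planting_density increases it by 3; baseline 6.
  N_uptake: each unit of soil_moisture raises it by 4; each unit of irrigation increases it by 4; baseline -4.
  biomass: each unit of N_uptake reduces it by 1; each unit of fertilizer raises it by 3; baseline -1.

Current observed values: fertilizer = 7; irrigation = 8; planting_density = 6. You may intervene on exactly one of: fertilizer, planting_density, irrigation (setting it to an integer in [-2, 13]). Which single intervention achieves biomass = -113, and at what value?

set fertilizer = 4

Intervening on fertilizer: with other inputs at their observed values, biomass = 3*fertilizer - 125. Solving for -113 gives fertilizer = 4, within [-2, 13].
Intervening on planting_density: biomass = -12*planting_density - 32. Reaching -113 requires planting_density = 27/4, not an integer.
Intervening on irrigation: biomass = -4*irrigation - 72. Reaching -113 requires irrigation = 41/4, not an integer.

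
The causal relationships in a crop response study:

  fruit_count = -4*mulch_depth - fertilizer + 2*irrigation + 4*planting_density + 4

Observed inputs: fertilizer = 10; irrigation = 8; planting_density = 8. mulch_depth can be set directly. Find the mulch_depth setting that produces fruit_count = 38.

mulch_depth = 1

Substituting into the fruit_count equation gives fruit_count = -4*mulch_depth + 42.
Solve -4*mulch_depth + 42 = 38: mulch_depth = (38 - 42) / -4 = 1.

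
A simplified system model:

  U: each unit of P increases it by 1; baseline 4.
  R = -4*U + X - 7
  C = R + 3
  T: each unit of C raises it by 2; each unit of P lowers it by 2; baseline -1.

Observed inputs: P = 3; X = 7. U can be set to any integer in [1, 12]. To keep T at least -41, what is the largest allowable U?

U = 5

Intervening on U fixes its value directly, overriding its dependence on P.
Substituting into the R equation gives R = -4*U.
This gives C = -4*U + 3.
T becomes -8*U - 1.
Require -8*U - 1 ≥ -41, so U ≤ 5.
The largest integer in [1, 12] satisfying this is 5.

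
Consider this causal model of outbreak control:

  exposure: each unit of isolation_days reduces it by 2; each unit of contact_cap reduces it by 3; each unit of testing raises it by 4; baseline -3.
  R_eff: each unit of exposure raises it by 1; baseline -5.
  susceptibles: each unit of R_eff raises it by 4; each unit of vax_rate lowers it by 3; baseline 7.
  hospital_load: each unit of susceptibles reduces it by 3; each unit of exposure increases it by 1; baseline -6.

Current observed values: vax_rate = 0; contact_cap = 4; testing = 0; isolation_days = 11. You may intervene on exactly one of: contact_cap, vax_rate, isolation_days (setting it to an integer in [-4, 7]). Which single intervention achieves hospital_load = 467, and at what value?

Intervening on contact_cap: hospital_load = 33*contact_cap + 308. Reaching 467 requires contact_cap = 53/11, not an integer.
Intervening on vax_rate: with other inputs at their observed values, hospital_load = 9*vax_rate + 440. Solving for 467 gives vax_rate = 3, within [-4, 7].
Intervening on isolation_days: hospital_load = 22*isolation_days + 198. Reaching 467 requires isolation_days = 269/22, not an integer.

set vax_rate = 3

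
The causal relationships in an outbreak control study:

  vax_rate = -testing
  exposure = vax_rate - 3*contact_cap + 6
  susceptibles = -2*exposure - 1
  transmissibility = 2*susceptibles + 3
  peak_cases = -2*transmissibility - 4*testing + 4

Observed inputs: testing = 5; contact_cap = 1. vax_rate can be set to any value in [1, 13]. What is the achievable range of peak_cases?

Intervening on vax_rate fixes its value directly, overriding its dependence on testing.
Substituting into the exposure equation gives exposure = vax_rate + 3.
Substituting into the susceptibles equation gives susceptibles = -2*vax_rate - 7.
Substituting into the transmissibility equation gives transmissibility = -4*vax_rate - 11.
Substituting into the peak_cases equation gives peak_cases = 8*vax_rate + 6.
Linear in vax_rate, so extremes are at the endpoints: vax_rate = 1 gives peak_cases = 14; vax_rate = 13 gives peak_cases = 110.

14 to 110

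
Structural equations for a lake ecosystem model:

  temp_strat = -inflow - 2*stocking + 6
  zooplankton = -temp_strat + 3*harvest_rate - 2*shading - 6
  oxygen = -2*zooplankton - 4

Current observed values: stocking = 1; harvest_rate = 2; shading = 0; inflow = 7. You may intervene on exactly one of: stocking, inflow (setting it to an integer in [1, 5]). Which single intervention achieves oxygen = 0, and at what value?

set inflow = 2

Intervening on stocking: oxygen = -4*stocking - 6. Reaching 0 requires stocking = -3/2, not an integer.
Intervening on inflow: with other inputs at their observed values, oxygen = -2*inflow + 4. Solving for 0 gives inflow = 2, within [1, 5].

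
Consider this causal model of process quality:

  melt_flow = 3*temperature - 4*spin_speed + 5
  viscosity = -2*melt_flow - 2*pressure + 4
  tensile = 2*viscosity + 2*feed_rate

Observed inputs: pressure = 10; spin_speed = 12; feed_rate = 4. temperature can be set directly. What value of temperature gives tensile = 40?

temperature = 9

Substituting into the melt_flow equation gives melt_flow = 3*temperature - 43.
So viscosity = -6*temperature + 70.
tensile becomes -12*temperature + 148.
Solve -12*temperature + 148 = 40: temperature = (40 - 148) / -12 = 9.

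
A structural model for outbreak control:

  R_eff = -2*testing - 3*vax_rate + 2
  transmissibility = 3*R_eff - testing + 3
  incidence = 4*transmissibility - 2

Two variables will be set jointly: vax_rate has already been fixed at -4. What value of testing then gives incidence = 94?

With vax_rate held at -4:
Substituting into the R_eff equation gives R_eff = -2*testing + 14.
Substituting into the transmissibility equation gives transmissibility = -7*testing + 45.
Substituting into the incidence equation gives incidence = -28*testing + 178.
Solve -28*testing + 178 = 94: testing = (94 - 178) / -28 = 3.

testing = 3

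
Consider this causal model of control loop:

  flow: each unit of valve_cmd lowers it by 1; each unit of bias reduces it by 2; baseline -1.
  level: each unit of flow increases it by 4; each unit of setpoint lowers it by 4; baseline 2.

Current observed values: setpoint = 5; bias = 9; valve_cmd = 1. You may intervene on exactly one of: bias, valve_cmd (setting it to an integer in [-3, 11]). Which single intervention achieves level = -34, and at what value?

set bias = 1

Intervening on bias: with other inputs at their observed values, level = -8*bias - 26. Solving for -34 gives bias = 1, within [-3, 11].
Intervening on valve_cmd: level = -4*valve_cmd - 94. Reaching -34 requires valve_cmd = -15, outside [-3, 11].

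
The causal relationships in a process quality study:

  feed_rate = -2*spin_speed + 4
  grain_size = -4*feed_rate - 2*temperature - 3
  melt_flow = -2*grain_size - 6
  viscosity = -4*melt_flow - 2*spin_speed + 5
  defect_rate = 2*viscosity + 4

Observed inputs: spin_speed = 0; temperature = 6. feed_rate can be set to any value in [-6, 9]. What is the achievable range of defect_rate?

-754 to 206

Intervening on feed_rate fixes its value directly, overriding its dependence on spin_speed.
Substituting into the grain_size equation gives grain_size = -4*feed_rate - 15.
Substituting into the melt_flow equation gives melt_flow = 8*feed_rate + 24.
So viscosity = -32*feed_rate - 91.
So defect_rate = -64*feed_rate - 178.
Linear in feed_rate, so extremes are at the endpoints: feed_rate = -6 gives defect_rate = 206; feed_rate = 9 gives defect_rate = -754.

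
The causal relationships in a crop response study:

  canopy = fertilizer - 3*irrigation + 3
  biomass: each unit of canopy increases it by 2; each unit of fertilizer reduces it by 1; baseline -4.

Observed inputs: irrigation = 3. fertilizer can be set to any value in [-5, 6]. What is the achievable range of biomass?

-21 to -10

Substituting into the canopy equation gives canopy = fertilizer - 6.
This gives biomass = fertilizer - 16.
Linear in fertilizer, so extremes are at the endpoints: fertilizer = -5 gives biomass = -21; fertilizer = 6 gives biomass = -10.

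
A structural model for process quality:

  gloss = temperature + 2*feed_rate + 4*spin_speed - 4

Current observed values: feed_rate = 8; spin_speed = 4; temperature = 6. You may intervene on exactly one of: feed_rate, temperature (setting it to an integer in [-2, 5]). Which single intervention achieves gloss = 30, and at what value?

set temperature = 2

Intervening on feed_rate: gloss = 2*feed_rate + 18. Reaching 30 requires feed_rate = 6, outside [-2, 5].
Intervening on temperature: with other inputs at their observed values, gloss = temperature + 28. Solving for 30 gives temperature = 2, within [-2, 5].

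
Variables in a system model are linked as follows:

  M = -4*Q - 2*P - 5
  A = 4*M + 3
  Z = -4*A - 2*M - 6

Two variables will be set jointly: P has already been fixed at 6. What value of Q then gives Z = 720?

Q = 6

With P held at 6:
Substituting into the M equation gives M = -4*Q - 17.
This gives A = -16*Q - 65.
Substituting into the Z equation gives Z = 72*Q + 288.
Solve 72*Q + 288 = 720: Q = (720 - 288) / 72 = 6.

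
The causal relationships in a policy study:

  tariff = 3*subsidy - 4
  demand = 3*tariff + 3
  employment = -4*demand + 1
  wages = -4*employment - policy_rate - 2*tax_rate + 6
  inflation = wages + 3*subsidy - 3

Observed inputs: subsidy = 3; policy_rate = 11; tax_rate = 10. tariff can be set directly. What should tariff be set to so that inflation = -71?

tariff = -2

Intervening on tariff fixes its value directly, overriding its dependence on subsidy.
Substituting into the employment equation gives employment = -12*tariff - 11.
Substituting into the wages equation gives wages = 48*tariff + 19.
inflation becomes 48*tariff + 25.
Solve 48*tariff + 25 = -71: tariff = (-71 - 25) / 48 = -2.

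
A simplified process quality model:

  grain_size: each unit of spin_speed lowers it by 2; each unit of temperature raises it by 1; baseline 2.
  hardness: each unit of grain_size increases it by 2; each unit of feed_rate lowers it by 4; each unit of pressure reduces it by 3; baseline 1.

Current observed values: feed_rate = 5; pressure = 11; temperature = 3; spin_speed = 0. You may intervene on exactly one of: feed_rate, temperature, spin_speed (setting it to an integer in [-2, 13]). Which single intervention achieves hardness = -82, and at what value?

set spin_speed = 10

Intervening on feed_rate: hardness = -4*feed_rate - 22. Reaching -82 requires feed_rate = 15, outside [-2, 13].
Intervening on temperature: hardness = 2*temperature - 48. Reaching -82 requires temperature = -17, outside [-2, 13].
Intervening on spin_speed: with other inputs at their observed values, hardness = -4*spin_speed - 42. Solving for -82 gives spin_speed = 10, within [-2, 13].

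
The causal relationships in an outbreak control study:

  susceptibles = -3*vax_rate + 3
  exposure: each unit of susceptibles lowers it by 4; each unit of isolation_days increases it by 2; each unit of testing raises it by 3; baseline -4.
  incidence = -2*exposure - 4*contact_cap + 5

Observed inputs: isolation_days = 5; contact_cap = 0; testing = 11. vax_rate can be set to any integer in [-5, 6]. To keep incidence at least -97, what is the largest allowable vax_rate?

Substituting into the exposure equation gives exposure = 12*vax_rate + 27.
Substituting into the incidence equation gives incidence = -24*vax_rate - 49.
Require -24*vax_rate - 49 ≥ -97, so vax_rate ≤ 2.
The largest integer in [-5, 6] satisfying this is 2.

vax_rate = 2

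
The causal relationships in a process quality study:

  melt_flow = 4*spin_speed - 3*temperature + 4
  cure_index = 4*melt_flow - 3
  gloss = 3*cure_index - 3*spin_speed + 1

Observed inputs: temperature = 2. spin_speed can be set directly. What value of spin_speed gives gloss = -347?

Substituting into the melt_flow equation gives melt_flow = 4*spin_speed - 2.
This gives cure_index = 16*spin_speed - 11.
Substituting into the gloss equation gives gloss = 45*spin_speed - 32.
Solve 45*spin_speed - 32 = -347: spin_speed = (-347 + 32) / 45 = -7.

spin_speed = -7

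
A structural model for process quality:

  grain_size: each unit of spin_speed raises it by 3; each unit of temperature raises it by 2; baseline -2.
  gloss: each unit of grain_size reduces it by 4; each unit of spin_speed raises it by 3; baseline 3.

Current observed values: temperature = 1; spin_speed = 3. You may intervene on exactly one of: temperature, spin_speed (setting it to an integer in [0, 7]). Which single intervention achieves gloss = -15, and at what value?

Intervening on temperature: gloss = -8*temperature - 16. Reaching -15 requires temperature = -1/8, not an integer.
Intervening on spin_speed: with other inputs at their observed values, gloss = -9*spin_speed + 3. Solving for -15 gives spin_speed = 2, within [0, 7].

set spin_speed = 2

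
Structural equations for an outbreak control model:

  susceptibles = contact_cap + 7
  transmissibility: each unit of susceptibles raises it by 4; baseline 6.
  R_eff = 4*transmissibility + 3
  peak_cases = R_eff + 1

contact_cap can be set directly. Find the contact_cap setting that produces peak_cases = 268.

contact_cap = 8

Substituting into the transmissibility equation gives transmissibility = 4*contact_cap + 34.
This gives R_eff = 16*contact_cap + 139.
This gives peak_cases = 16*contact_cap + 140.
Solve 16*contact_cap + 140 = 268: contact_cap = (268 - 140) / 16 = 8.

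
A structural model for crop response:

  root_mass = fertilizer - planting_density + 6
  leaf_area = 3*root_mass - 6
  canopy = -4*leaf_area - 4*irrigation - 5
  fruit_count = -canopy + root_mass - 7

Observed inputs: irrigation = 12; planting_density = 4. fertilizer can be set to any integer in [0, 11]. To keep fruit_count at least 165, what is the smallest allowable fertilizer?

Substituting into the root_mass equation gives root_mass = fertilizer + 2.
Substituting into the leaf_area equation gives leaf_area = 3*fertilizer.
Substituting into the canopy equation gives canopy = -12*fertilizer - 53.
Substituting into the fruit_count equation gives fruit_count = 13*fertilizer + 48.
Require 13*fertilizer + 48 ≥ 165, so fertilizer ≥ 9.
The smallest integer in [0, 11] satisfying this is 9.

fertilizer = 9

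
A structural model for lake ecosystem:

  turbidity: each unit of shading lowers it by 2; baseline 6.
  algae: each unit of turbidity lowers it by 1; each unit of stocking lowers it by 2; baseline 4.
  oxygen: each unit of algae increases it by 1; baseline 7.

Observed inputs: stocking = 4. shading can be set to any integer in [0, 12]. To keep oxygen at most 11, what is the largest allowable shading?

shading = 7

Substituting into the algae equation gives algae = 2*shading - 10.
Substituting into the oxygen equation gives oxygen = 2*shading - 3.
Require 2*shading - 3 ≤ 11, so shading ≤ 7.
The largest integer in [0, 12] satisfying this is 7.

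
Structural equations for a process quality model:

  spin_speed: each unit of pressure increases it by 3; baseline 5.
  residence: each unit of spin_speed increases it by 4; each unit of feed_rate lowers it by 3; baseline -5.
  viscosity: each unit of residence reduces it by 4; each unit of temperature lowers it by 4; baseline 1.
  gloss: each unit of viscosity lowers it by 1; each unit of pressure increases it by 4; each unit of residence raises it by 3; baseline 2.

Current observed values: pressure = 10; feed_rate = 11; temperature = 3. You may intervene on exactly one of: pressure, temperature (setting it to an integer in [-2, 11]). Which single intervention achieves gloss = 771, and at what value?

Intervening on pressure: gloss = 88*pressure - 113. Reaching 771 requires pressure = 221/22, not an integer.
Intervening on temperature: with other inputs at their observed values, gloss = 4*temperature + 755. Solving for 771 gives temperature = 4, within [-2, 11].

set temperature = 4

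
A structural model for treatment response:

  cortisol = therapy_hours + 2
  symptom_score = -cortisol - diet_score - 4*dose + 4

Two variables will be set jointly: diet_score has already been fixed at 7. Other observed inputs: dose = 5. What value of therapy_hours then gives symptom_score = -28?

therapy_hours = 3

With diet_score held at 7:
Substituting into the symptom_score equation gives symptom_score = -therapy_hours - 25.
Solve -therapy_hours - 25 = -28: therapy_hours = (-28 + 25) / -1 = 3.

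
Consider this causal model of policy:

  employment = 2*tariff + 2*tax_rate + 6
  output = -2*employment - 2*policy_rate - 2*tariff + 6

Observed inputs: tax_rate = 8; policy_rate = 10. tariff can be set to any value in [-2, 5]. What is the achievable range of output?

Substituting into the employment equation gives employment = 2*tariff + 22.
So output = -6*tariff - 58.
Linear in tariff, so extremes are at the endpoints: tariff = -2 gives output = -46; tariff = 5 gives output = -88.

-88 to -46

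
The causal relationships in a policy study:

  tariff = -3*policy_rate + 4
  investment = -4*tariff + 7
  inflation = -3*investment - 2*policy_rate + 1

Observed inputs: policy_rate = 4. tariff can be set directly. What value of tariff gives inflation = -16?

tariff = 1

Intervening on tariff fixes its value directly, overriding its dependence on policy_rate.
Substituting into the inflation equation gives inflation = 12*tariff - 28.
Solve 12*tariff - 28 = -16: tariff = (-16 + 28) / 12 = 1.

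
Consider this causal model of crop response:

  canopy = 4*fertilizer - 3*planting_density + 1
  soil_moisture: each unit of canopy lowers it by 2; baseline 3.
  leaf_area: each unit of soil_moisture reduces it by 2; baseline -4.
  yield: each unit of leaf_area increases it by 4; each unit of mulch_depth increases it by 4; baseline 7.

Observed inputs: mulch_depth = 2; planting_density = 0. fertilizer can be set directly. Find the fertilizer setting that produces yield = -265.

fertilizer = -4

Substituting into the canopy equation gives canopy = 4*fertilizer + 1.
Substituting into the soil_moisture equation gives soil_moisture = -8*fertilizer + 1.
Substituting into the leaf_area equation gives leaf_area = 16*fertilizer - 6.
Substituting into the yield equation gives yield = 64*fertilizer - 9.
Solve 64*fertilizer - 9 = -265: fertilizer = (-265 + 9) / 64 = -4.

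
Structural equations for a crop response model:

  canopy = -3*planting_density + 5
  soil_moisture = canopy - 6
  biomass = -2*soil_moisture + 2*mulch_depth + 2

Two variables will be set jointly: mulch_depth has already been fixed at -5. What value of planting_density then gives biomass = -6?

With mulch_depth held at -5:
Substituting into the soil_moisture equation gives soil_moisture = -3*planting_density - 1.
This gives biomass = 6*planting_density - 6.
Solve 6*planting_density - 6 = -6: planting_density = (-6 + 6) / 6 = 0.

planting_density = 0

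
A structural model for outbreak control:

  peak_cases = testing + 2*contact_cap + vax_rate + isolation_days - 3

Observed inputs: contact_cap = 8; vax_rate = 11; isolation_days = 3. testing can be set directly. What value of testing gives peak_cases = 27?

Substituting into the peak_cases equation gives peak_cases = testing + 27.
Solve testing + 27 = 27: testing = (27 - 27) / 1 = 0.

testing = 0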